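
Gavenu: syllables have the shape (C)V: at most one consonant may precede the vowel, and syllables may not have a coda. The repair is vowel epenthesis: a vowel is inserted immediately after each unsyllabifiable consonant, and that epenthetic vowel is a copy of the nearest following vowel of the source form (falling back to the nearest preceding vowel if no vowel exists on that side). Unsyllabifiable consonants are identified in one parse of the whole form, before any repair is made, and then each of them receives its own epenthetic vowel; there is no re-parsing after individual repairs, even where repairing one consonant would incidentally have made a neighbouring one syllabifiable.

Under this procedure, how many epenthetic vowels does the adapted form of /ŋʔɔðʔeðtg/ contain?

The unsyllabifiable consonants are /ŋ/, /ð/, /ð/, /t/, /g/; each receives one epenthetic vowel.

5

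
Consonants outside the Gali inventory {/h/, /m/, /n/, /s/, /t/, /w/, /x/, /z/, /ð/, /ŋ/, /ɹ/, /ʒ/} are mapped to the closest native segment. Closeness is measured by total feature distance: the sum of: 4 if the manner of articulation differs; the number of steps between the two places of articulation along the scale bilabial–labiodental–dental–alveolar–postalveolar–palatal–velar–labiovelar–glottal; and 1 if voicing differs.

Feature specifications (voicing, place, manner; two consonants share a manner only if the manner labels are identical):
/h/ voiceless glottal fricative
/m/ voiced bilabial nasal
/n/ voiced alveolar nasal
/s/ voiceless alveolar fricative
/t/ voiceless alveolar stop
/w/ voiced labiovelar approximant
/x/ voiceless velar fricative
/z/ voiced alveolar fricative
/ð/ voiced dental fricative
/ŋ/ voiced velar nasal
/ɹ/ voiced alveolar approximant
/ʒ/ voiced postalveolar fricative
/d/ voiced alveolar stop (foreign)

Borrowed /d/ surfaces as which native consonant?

t

/t/ is closest: same manner (stop), place distance 0 (alveolar→alveolar), voicing differs (+1); total 1. Next closest is /n/ at distance 4.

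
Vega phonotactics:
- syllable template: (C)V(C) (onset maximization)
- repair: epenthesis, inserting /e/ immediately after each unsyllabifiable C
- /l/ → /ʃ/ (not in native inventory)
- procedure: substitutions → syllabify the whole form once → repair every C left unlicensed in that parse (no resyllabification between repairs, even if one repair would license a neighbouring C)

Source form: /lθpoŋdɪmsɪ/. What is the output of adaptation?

Substitution: /l/ → /ʃ/, giving /ʃθpoŋdɪmsɪ/.
Syllabifying with onset maximization leaves /ʃ/, /θ/ stranded (at most one coda consonant is licensed; onsets are limited to one consonant).
Inserting the epenthetic vowel yields /ʃ/ → /ʃe/, /θ/ → /θe/.

ʃeθepoŋdɪmsɪ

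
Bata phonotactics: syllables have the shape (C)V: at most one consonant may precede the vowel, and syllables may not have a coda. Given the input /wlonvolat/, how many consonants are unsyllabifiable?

Under (C)V, the unsyllabifiable consonants are /w/, /n/, /t/ (no codas are permitted; onsets are limited to one consonant).

3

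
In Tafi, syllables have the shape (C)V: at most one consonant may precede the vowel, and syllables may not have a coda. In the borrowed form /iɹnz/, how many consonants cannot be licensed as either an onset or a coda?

3

The consonants /ɹ/, /n/, /z/ cannot be parsed into a legal (C)V syllable (no codas are permitted; onsets are limited to one consonant).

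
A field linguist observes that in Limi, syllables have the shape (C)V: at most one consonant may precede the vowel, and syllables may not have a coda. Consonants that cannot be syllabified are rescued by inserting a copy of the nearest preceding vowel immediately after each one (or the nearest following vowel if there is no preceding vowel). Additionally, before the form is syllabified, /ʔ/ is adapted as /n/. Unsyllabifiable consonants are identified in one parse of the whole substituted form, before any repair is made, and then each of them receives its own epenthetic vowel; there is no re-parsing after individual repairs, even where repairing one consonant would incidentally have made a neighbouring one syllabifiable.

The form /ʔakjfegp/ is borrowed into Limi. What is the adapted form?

Substitution: /ʔ/ → /n/, giving /nakjfegp/.
Syllabifying with onset maximization leaves /k/, /j/, /g/, /p/ stranded (no codas are permitted; onsets are limited to one consonant).
Epenthesis after each stranded consonant: /k/ → /ka/, /j/ → /ja/, /g/ → /ge/, /p/ → /pe/.

nakajafegepe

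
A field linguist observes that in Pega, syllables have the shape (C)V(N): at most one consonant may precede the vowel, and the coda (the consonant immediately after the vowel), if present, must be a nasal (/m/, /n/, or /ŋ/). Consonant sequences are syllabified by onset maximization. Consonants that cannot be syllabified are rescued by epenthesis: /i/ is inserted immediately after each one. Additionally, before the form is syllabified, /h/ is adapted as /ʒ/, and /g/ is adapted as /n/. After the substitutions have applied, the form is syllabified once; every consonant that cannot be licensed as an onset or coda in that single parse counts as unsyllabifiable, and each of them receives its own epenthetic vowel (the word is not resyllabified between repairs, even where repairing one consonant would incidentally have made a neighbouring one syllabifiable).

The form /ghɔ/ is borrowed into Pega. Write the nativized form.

Substitution: /g/ → /n/, /h/ → /ʒ/, giving /nʒɔ/.
Under (C)V(N), the unsyllabifiable consonants are /n/ (only a nasal (/m/, /n/, or /ŋ/) is licensed in coda position; onsets are limited to one consonant).
Each unlicensed consonant becomes the onset of a new syllable: /n/ → /ni/.

niʒɔ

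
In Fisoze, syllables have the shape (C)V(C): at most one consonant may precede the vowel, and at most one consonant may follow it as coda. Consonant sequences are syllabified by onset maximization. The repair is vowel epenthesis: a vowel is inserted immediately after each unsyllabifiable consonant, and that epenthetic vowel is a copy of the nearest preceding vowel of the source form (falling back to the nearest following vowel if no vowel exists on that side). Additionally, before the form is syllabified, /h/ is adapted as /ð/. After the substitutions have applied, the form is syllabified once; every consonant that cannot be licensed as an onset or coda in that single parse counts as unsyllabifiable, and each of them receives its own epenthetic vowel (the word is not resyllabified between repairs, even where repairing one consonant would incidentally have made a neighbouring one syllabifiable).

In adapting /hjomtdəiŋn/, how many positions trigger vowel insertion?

After substitution the input is /ðjomtdəiŋn/.
The unsyllabifiable consonants are /ð/, /t/, /n/; each receives one epenthetic vowel.

3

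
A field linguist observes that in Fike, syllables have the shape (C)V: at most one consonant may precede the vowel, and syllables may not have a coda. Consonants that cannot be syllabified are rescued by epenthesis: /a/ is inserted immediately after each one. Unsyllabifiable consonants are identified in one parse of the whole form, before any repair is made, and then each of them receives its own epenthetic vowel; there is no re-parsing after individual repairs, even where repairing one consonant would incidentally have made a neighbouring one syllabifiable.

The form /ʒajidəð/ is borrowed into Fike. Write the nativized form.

ʒajidəða

The consonants /ð/ cannot be parsed into a legal (C)V syllable (no codas are permitted; onsets are limited to one consonant).
Epenthesis after each stranded consonant: /ð/ → /ða/.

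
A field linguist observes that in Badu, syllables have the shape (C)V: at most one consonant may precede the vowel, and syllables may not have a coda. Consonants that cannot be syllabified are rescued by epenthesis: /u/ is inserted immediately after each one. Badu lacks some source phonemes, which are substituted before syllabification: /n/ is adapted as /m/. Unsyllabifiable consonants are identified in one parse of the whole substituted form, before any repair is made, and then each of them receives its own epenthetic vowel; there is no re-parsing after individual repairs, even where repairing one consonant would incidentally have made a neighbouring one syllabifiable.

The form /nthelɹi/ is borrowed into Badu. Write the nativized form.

mutuheluɹi

Substitution: /n/ → /m/, giving /mthelɹi/.
The consonants /m/, /t/, /l/ cannot be parsed into a legal (C)V syllable (no codas are permitted; onsets are limited to one consonant).
Epenthesis after each stranded consonant: /m/ → /mu/, /t/ → /tu/, /l/ → /lu/.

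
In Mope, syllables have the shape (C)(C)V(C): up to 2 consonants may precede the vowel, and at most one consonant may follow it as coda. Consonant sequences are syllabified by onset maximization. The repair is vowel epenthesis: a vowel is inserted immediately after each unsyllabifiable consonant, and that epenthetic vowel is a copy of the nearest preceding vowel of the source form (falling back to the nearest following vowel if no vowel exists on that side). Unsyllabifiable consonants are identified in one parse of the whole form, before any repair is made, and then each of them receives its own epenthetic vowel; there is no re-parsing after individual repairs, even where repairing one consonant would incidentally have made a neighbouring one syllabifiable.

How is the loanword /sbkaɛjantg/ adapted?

Under (C)(C)V(C), the unsyllabifiable consonants are /s/, /t/, /g/ (at most one coda consonant is licensed; onsets may contain at most 2 consonants).
Each unlicensed consonant becomes the onset of a new syllable: /s/ → /sa/, /t/ → /ta/, /g/ → /ga/.

sabkaɛjantaga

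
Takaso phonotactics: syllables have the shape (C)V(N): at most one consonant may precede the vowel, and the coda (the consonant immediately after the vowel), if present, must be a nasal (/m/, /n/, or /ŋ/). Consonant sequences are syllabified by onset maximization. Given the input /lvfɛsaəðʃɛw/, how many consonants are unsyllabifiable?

Under (C)V(N), the unsyllabifiable consonants are /l/, /v/, /ð/, /w/ (only a nasal (/m/, /n/, or /ŋ/) is licensed in coda position; onsets are limited to one consonant).

4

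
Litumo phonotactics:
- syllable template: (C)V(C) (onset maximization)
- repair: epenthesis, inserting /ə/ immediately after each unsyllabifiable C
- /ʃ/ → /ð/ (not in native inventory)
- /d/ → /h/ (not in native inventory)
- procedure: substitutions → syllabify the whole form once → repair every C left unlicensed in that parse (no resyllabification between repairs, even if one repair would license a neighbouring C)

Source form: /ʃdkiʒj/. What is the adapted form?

Substitution: /ʃ/ → /ð/, /d/ → /h/, giving /ðhkiʒj/.
The consonants /ð/, /h/, /j/ cannot be parsed into a legal (C)V(C) syllable (at most one coda consonant is licensed; onsets are limited to one consonant).
Inserting the epenthetic vowel yields /ð/ → /ðə/, /h/ → /hə/, /j/ → /jə/.

ðəhəkiʒjə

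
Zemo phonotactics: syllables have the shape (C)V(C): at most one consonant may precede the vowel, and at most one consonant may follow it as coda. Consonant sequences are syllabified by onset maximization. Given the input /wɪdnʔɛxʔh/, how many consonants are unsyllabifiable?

Under (C)V(C), the unsyllabifiable consonants are /n/, /ʔ/, /h/ (at most one coda consonant is licensed; onsets are limited to one consonant).

3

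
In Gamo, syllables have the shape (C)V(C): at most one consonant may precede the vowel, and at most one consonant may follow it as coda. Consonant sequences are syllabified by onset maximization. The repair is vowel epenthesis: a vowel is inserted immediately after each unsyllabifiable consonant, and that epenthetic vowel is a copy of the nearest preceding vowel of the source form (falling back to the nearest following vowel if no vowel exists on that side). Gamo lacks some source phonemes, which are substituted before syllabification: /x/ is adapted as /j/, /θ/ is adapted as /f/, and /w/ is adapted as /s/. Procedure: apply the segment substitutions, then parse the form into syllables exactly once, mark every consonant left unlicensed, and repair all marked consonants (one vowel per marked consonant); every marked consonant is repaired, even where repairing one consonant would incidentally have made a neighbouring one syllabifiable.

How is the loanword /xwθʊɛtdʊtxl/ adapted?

Substitution: /x/ → /j/, /w/ → /s/, /θ/ → /f/, giving /jsfʊɛtdʊtjl/.
Under (C)V(C), the unsyllabifiable consonants are /j/, /s/, /j/, /l/ (at most one coda consonant is licensed; onsets are limited to one consonant).
Inserting the epenthetic vowel yields /j/ → /jʊ/, /s/ → /sʊ/, /j/ → /jʊ/, /l/ → /lʊ/.

jʊsʊfʊɛtdʊtjʊlʊ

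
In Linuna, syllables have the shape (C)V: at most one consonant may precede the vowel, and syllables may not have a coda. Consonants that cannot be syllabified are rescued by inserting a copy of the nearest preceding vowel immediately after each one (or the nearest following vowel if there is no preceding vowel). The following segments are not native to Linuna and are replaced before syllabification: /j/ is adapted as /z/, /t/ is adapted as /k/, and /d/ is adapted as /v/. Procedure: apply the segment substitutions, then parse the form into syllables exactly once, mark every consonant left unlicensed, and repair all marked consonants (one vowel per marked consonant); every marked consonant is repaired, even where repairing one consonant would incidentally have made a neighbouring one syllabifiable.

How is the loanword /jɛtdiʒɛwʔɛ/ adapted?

zɛkɛviʒɛwɛʔɛ

Substitution: /j/ → /z/, /t/ → /k/, /d/ → /v/, giving /zɛkviʒɛwʔɛ/.
The consonants /k/, /w/ cannot be parsed into a legal (C)V syllable (no codas are permitted; onsets are limited to one consonant).
Epenthesis after each stranded consonant: /k/ → /kɛ/, /w/ → /wɛ/.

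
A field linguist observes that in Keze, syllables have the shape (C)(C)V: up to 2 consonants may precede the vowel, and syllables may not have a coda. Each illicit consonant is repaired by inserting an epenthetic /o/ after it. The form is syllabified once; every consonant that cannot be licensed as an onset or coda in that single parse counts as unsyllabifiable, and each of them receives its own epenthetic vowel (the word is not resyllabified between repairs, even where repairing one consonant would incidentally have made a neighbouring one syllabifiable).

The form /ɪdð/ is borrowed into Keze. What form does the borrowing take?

The consonants /d/, /ð/ cannot be parsed into a legal (C)(C)V syllable (no codas are permitted; onsets may contain at most 2 consonants).
Each unlicensed consonant becomes the onset of a new syllable: /d/ → /do/, /ð/ → /ðo/.

ɪdoðo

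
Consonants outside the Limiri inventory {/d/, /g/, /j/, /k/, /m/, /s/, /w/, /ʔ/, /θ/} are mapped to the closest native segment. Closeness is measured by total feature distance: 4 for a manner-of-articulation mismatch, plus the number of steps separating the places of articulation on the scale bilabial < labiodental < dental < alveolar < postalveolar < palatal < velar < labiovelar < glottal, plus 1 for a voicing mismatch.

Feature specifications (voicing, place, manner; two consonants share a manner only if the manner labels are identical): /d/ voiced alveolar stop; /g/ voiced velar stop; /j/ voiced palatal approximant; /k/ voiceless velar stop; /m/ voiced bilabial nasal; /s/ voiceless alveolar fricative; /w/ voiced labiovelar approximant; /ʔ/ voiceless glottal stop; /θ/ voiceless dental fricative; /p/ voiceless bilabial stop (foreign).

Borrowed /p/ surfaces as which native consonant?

/d/ is closest: same manner (stop), place distance 3 (bilabial→alveolar), voicing differs (+1); total 4. Next closest is /m/ at distance 5.

d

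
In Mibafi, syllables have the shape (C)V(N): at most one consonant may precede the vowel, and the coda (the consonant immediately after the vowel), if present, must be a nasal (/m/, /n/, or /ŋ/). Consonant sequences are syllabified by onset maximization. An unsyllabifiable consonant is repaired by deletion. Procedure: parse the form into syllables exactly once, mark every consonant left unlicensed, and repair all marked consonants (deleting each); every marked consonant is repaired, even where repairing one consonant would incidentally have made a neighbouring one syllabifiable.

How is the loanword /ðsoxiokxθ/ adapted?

soxio

Syllabifying with onset maximization leaves /ð/, /k/, /x/, /θ/ stranded (only a nasal (/m/, /n/, or /ŋ/) is licensed in coda position; onsets are limited to one consonant).
Each unlicensed consonant is deleted: /ð/, /k/, /x/, /θ/.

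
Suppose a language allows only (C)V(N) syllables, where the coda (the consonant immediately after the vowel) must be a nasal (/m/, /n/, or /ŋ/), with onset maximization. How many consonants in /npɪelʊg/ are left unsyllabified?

The consonants /n/, /g/ cannot be parsed into a legal (C)V(N) syllable (only a nasal (/m/, /n/, or /ŋ/) is licensed in coda position; onsets are limited to one consonant).

2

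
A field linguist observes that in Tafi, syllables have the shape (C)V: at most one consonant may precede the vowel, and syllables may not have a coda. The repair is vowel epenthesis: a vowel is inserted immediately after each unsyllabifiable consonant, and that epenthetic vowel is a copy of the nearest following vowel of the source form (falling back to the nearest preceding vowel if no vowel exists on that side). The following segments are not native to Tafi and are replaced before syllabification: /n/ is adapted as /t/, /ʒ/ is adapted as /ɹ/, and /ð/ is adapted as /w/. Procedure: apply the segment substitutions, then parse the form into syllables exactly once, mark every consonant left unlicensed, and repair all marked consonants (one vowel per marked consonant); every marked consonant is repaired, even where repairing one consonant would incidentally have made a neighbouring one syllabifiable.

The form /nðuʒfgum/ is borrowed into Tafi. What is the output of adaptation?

Substitution: /n/ → /t/, /ð/ → /w/, /ʒ/ → /ɹ/, giving /twuɹfgum/.
Syllabifying with onset maximization leaves /t/, /ɹ/, /f/, /m/ stranded (no codas are permitted; onsets are limited to one consonant).
Epenthesis after each stranded consonant: /t/ → /tu/, /ɹ/ → /ɹu/, /f/ → /fu/, /m/ → /mu/.

tuwuɹufugumu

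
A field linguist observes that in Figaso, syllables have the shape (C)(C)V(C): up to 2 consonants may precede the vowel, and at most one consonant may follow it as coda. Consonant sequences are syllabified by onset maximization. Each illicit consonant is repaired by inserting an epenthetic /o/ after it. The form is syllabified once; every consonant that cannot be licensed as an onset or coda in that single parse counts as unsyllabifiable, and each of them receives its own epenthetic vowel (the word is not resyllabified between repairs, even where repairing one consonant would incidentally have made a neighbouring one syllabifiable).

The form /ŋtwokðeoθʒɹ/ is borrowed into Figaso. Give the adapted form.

Under (C)(C)V(C), the unsyllabifiable consonants are /ŋ/, /ʒ/, /ɹ/ (at most one coda consonant is licensed; onsets may contain at most 2 consonants).
Each unlicensed consonant becomes the onset of a new syllable: /ŋ/ → /ŋo/, /ʒ/ → /ʒo/, /ɹ/ → /ɹo/.

ŋotwokðeoθʒoɹo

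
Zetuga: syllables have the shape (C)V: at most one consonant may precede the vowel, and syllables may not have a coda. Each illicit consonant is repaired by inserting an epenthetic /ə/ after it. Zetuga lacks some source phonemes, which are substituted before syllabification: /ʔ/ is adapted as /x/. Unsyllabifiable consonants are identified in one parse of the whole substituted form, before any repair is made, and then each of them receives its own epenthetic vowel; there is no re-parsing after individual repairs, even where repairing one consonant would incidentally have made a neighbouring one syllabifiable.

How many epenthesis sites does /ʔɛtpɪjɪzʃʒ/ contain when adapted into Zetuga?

After substitution the input is /xɛtpɪjɪzʃʒ/.
The unsyllabifiable consonants are /t/, /z/, /ʃ/, /ʒ/; each receives one epenthetic vowel.

4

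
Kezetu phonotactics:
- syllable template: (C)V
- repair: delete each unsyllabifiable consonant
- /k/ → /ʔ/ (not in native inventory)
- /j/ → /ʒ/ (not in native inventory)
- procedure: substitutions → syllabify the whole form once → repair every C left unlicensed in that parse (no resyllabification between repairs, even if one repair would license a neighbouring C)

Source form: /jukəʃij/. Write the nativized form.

Substitution: /j/ → /ʒ/, /k/ → /ʔ/, giving /ʒuʔəʃiʒ/.
The consonants /ʒ/ cannot be parsed into a legal (C)V syllable (no codas are permitted; onsets are limited to one consonant).
Deletion applies to /ʒ/.

ʒuʔəʃi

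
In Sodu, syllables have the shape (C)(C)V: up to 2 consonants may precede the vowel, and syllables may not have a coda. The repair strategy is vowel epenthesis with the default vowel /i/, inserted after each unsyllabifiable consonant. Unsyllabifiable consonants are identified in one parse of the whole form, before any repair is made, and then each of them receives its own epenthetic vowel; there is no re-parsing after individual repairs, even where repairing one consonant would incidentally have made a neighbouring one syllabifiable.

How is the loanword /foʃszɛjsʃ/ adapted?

foʃiszɛjisiʃi

Syllabifying with onset maximization leaves /ʃ/, /j/, /s/, /ʃ/ stranded (no codas are permitted; onsets may contain at most 2 consonants).
Epenthesis after each stranded consonant: /ʃ/ → /ʃi/, /j/ → /ji/, /s/ → /si/, /ʃ/ → /ʃi/.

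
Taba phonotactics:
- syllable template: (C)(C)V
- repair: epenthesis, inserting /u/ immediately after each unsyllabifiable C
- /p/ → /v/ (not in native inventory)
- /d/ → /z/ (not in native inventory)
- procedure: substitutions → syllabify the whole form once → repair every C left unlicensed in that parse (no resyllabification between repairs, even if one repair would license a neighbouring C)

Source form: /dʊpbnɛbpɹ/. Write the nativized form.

Substitution: /d/ → /z/, /p/ → /v/, giving /zʊvbnɛbvɹ/.
Under (C)(C)V, the unsyllabifiable consonants are /v/, /b/, /v/, /ɹ/ (no codas are permitted; onsets may contain at most 2 consonants).
Inserting the epenthetic vowel yields /v/ → /vu/, /b/ → /bu/, /v/ → /vu/, /ɹ/ → /ɹu/.

zʊvubnɛbuvuɹu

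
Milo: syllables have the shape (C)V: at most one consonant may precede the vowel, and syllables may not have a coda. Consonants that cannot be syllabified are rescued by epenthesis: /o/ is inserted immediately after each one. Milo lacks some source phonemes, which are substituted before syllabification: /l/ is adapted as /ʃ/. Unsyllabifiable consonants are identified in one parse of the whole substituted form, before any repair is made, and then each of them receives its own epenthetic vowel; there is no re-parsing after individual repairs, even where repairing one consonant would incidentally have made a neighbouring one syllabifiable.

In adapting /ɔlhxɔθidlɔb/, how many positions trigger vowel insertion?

4

After substitution the input is /ɔʃhxɔθidʃɔb/.
The unsyllabifiable consonants are /ʃ/, /h/, /d/, /b/; each receives one epenthetic vowel.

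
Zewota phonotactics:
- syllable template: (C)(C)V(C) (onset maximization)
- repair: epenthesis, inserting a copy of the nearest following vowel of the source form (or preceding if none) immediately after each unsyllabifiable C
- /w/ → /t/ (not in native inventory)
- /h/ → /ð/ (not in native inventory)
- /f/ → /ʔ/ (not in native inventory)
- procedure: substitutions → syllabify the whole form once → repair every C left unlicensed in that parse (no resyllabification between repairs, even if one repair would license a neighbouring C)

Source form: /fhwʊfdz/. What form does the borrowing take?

ʔʊðtʊʔdʊzʊ

Substitution: /f/ → /ʔ/, /h/ → /ð/, /w/ → /t/, giving /ʔðtʊʔdz/.
Syllabifying with onset maximization leaves /ʔ/, /d/, /z/ stranded (at most one coda consonant is licensed; onsets may contain at most 2 consonants).
Each unlicensed consonant becomes the onset of a new syllable: /ʔ/ → /ʔʊ/, /d/ → /dʊ/, /z/ → /zʊ/.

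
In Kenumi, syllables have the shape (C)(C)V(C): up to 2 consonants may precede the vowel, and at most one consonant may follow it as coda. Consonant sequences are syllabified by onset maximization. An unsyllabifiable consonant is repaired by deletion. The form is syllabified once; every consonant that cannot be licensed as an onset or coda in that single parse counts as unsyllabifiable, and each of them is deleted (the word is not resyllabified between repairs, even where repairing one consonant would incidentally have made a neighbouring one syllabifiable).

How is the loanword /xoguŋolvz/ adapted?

xoguŋol

Under (C)(C)V(C), the unsyllabifiable consonants are /v/, /z/ (at most one coda consonant is licensed; onsets may contain at most 2 consonants).
Each unlicensed consonant is deleted: /v/, /z/.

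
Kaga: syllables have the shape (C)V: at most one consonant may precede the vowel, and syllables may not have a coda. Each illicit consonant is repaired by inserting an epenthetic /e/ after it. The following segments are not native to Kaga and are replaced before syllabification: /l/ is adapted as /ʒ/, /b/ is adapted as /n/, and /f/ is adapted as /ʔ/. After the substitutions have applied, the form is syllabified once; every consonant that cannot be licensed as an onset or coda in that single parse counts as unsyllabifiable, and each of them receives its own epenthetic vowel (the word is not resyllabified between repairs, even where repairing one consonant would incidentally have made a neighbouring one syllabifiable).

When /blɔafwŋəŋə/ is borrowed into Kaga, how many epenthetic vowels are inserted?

3

After substitution the input is /nʒɔaʔwŋəŋə/.
The unsyllabifiable consonants are /n/, /ʔ/, /w/; each receives one epenthetic vowel.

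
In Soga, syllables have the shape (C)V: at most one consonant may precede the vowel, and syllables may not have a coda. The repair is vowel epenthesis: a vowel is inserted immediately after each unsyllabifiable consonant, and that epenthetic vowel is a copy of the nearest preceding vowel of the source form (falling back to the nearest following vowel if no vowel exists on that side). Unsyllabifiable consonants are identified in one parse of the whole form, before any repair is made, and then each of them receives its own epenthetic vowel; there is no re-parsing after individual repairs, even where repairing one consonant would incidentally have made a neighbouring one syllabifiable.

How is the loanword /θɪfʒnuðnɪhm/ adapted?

The consonants /f/, /ʒ/, /ð/, /h/, /m/ cannot be parsed into a legal (C)V syllable (no codas are permitted; onsets are limited to one consonant).
Epenthesis after each stranded consonant: /f/ → /fɪ/, /ʒ/ → /ʒɪ/, /ð/ → /ðu/, /h/ → /hɪ/, /m/ → /mɪ/.

θɪfɪʒɪnuðunɪhɪmɪ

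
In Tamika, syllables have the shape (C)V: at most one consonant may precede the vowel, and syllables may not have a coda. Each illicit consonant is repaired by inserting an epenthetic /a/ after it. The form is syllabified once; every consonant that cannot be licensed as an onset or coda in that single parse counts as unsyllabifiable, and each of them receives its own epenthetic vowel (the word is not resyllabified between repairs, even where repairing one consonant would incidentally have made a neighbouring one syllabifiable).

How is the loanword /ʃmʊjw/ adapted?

Syllabifying with onset maximization leaves /ʃ/, /j/, /w/ stranded (no codas are permitted; onsets are limited to one consonant).
Each unlicensed consonant becomes the onset of a new syllable: /ʃ/ → /ʃa/, /j/ → /ja/, /w/ → /wa/.

ʃamʊjawa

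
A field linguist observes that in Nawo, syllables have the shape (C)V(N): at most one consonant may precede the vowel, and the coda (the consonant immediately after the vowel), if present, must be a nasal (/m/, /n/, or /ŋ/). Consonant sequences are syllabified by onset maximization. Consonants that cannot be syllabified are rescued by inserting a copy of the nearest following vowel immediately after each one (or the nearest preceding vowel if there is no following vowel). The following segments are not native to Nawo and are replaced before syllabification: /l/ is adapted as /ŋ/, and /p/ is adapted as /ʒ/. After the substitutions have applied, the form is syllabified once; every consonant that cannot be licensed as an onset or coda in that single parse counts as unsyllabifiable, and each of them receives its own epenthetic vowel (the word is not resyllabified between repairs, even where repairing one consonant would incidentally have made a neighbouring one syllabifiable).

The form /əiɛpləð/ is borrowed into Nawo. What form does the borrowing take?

Substitution: /p/ → /ʒ/, /l/ → /ŋ/, giving /əiɛʒŋəð/.
Syllabifying with onset maximization leaves /ʒ/, /ð/ stranded (only a nasal (/m/, /n/, or /ŋ/) is licensed in coda position; onsets are limited to one consonant).
Each unlicensed consonant becomes the onset of a new syllable: /ʒ/ → /ʒə/, /ð/ → /ðə/.

əiɛʒəŋəðə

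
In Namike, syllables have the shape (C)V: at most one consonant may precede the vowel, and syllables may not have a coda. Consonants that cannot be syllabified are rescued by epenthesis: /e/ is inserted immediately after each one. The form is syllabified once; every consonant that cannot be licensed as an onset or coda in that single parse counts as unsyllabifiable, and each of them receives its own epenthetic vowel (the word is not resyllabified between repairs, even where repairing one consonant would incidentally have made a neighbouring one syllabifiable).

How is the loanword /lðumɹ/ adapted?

The consonants /l/, /m/, /ɹ/ cannot be parsed into a legal (C)V syllable (no codas are permitted; onsets are limited to one consonant).
Epenthesis after each stranded consonant: /l/ → /le/, /m/ → /me/, /ɹ/ → /ɹe/.

leðumeɹe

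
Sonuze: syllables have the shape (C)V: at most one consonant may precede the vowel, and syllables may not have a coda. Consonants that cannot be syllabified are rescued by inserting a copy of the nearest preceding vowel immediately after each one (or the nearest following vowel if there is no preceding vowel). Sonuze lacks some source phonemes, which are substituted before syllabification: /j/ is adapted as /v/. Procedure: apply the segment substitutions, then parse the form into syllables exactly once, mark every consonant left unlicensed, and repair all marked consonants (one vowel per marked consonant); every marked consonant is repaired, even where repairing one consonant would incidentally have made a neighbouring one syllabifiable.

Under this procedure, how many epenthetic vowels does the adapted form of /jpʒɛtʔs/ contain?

5

After substitution the input is /vpʒɛtʔs/.
The unsyllabifiable consonants are /v/, /p/, /t/, /ʔ/, /s/; each receives one epenthetic vowel.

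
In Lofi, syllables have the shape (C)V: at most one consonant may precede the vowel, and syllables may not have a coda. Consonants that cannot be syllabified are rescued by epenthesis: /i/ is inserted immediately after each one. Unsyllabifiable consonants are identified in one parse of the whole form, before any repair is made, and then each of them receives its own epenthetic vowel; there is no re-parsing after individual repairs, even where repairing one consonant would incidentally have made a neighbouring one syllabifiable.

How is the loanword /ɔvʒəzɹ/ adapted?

The consonants /v/, /z/, /ɹ/ cannot be parsed into a legal (C)V syllable (no codas are permitted; onsets are limited to one consonant).
Epenthesis after each stranded consonant: /v/ → /vi/, /z/ → /zi/, /ɹ/ → /ɹi/.

ɔviʒəziɹi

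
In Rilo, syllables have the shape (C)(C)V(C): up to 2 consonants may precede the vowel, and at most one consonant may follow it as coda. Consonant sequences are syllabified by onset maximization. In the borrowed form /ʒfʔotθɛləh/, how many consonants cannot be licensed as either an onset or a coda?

Syllabifying with onset maximization leaves /ʒ/ stranded (at most one coda consonant is licensed; onsets may contain at most 2 consonants).

1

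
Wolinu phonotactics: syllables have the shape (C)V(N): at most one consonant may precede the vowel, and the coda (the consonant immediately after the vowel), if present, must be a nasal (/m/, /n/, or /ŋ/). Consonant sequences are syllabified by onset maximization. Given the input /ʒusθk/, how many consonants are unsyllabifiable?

The consonants /s/, /θ/, /k/ cannot be parsed into a legal (C)V(N) syllable (only a nasal (/m/, /n/, or /ŋ/) is licensed in coda position; onsets are limited to one consonant).

3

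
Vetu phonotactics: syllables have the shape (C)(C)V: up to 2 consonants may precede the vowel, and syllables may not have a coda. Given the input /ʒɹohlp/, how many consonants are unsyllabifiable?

3

The consonants /h/, /l/, /p/ cannot be parsed into a legal (C)(C)V syllable (no codas are permitted; onsets may contain at most 2 consonants).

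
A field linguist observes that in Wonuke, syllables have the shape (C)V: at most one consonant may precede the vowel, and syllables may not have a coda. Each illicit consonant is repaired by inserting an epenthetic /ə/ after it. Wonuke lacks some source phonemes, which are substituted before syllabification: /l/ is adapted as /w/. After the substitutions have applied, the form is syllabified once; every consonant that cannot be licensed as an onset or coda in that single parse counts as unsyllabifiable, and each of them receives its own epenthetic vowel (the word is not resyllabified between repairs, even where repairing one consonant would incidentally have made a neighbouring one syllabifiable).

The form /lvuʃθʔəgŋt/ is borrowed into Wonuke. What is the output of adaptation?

Substitution: /l/ → /w/, giving /wvuʃθʔəgŋt/.
Under (C)V, the unsyllabifiable consonants are /w/, /ʃ/, /θ/, /g/, /ŋ/, /t/ (no codas are permitted; onsets are limited to one consonant).
Epenthesis after each stranded consonant: /w/ → /wə/, /ʃ/ → /ʃə/, /θ/ → /θə/, /g/ → /gə/, /ŋ/ → /ŋə/, /t/ → /tə/.

wəvuʃəθəʔəgəŋətə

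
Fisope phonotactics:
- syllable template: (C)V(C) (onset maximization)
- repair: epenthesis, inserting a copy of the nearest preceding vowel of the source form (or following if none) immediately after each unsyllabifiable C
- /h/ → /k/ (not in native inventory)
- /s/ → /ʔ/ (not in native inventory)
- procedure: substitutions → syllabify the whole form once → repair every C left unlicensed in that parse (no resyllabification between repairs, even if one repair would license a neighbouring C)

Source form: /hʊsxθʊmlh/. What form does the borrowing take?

Substitution: /h/ → /k/, /s/ → /ʔ/, giving /kʊʔxθʊmlk/.
Under (C)V(C), the unsyllabifiable consonants are /x/, /l/, /k/ (at most one coda consonant is licensed; onsets are limited to one consonant).
Each unlicensed consonant becomes the onset of a new syllable: /x/ → /xʊ/, /l/ → /lʊ/, /k/ → /kʊ/.

kʊʔxʊθʊmlʊkʊ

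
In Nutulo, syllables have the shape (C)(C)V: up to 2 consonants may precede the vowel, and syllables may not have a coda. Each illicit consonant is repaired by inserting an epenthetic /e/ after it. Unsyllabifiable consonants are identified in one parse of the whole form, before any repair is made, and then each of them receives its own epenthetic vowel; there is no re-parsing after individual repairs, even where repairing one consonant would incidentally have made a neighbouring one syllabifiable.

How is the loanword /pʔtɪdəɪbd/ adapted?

Syllabifying with onset maximization leaves /p/, /b/, /d/ stranded (no codas are permitted; onsets may contain at most 2 consonants).
Epenthesis after each stranded consonant: /p/ → /pe/, /b/ → /be/, /d/ → /de/.

peʔtɪdəɪbede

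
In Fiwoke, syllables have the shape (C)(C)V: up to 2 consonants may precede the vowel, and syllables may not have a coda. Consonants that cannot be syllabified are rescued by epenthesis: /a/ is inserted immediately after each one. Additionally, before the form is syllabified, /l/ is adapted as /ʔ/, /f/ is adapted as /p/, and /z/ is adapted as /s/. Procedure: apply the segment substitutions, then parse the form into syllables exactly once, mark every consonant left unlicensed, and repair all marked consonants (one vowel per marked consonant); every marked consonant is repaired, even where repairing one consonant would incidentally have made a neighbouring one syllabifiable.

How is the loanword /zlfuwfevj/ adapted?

saʔpuwpevaja

Substitution: /z/ → /s/, /l/ → /ʔ/, /f/ → /p/, giving /sʔpuwpevj/.
Under (C)(C)V, the unsyllabifiable consonants are /s/, /v/, /j/ (no codas are permitted; onsets may contain at most 2 consonants).
Inserting the epenthetic vowel yields /s/ → /sa/, /v/ → /va/, /j/ → /ja/.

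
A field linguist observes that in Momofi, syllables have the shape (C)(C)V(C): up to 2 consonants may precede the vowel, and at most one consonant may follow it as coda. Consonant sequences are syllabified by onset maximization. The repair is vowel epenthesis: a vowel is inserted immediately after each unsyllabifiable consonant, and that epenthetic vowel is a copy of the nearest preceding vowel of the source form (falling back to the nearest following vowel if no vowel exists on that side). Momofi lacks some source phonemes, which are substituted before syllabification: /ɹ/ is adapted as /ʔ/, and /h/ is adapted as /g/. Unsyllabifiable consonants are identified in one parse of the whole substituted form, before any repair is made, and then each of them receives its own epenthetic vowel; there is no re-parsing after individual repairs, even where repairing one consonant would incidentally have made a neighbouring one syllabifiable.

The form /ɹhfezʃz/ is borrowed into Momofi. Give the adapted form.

ʔegfezʃeze

Substitution: /ɹ/ → /ʔ/, /h/ → /g/, giving /ʔgfezʃz/.
Syllabifying with onset maximization leaves /ʔ/, /ʃ/, /z/ stranded (at most one coda consonant is licensed; onsets may contain at most 2 consonants).
Epenthesis after each stranded consonant: /ʔ/ → /ʔe/, /ʃ/ → /ʃe/, /z/ → /ze/.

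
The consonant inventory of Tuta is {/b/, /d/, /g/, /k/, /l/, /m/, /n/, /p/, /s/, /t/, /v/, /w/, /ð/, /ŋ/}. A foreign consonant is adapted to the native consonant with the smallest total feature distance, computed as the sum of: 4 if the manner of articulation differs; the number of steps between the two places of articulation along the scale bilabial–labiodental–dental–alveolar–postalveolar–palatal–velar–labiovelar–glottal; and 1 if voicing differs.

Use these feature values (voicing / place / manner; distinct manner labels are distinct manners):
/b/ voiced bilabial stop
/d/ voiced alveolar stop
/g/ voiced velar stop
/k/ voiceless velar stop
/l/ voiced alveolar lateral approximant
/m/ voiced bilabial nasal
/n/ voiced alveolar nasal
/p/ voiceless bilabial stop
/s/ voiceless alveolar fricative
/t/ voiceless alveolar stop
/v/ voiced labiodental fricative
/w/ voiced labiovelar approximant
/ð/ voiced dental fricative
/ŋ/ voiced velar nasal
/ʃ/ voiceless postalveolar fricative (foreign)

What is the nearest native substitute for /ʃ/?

s

/s/ is closest: same manner (fricative), place distance 1 (postalveolar→alveolar), same voicing; total 1. Next closest is /ð/ at distance 3.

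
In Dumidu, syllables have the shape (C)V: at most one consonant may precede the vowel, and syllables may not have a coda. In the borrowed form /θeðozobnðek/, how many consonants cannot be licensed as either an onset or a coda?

The consonants /b/, /n/, /k/ cannot be parsed into a legal (C)V syllable (no codas are permitted; onsets are limited to one consonant).

3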